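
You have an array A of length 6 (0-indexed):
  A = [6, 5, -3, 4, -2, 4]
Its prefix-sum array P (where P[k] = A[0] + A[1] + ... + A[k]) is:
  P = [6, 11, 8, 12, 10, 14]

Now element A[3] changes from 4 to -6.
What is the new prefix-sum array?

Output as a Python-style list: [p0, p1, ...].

Change: A[3] 4 -> -6, delta = -10
P[k] for k < 3: unchanged (A[3] not included)
P[k] for k >= 3: shift by delta = -10
  P[0] = 6 + 0 = 6
  P[1] = 11 + 0 = 11
  P[2] = 8 + 0 = 8
  P[3] = 12 + -10 = 2
  P[4] = 10 + -10 = 0
  P[5] = 14 + -10 = 4

Answer: [6, 11, 8, 2, 0, 4]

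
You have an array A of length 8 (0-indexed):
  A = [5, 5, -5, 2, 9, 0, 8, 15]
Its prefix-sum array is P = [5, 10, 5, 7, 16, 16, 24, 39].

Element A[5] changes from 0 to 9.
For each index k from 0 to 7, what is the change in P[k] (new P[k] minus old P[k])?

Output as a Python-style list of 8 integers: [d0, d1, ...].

Element change: A[5] 0 -> 9, delta = 9
For k < 5: P[k] unchanged, delta_P[k] = 0
For k >= 5: P[k] shifts by exactly 9
Delta array: [0, 0, 0, 0, 0, 9, 9, 9]

Answer: [0, 0, 0, 0, 0, 9, 9, 9]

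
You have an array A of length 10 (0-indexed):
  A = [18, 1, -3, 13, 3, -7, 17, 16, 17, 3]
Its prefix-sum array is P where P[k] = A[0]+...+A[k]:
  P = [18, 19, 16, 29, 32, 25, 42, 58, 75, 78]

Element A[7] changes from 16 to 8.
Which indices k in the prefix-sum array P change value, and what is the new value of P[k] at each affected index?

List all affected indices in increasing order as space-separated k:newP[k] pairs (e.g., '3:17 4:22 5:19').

P[k] = A[0] + ... + A[k]
P[k] includes A[7] iff k >= 7
Affected indices: 7, 8, ..., 9; delta = -8
  P[7]: 58 + -8 = 50
  P[8]: 75 + -8 = 67
  P[9]: 78 + -8 = 70

Answer: 7:50 8:67 9:70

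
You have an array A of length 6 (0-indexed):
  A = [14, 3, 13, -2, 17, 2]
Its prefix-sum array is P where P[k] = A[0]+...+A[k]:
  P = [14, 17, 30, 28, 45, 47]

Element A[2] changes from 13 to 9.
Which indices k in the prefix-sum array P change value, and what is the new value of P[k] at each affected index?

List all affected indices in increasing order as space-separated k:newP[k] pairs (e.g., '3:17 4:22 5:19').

P[k] = A[0] + ... + A[k]
P[k] includes A[2] iff k >= 2
Affected indices: 2, 3, ..., 5; delta = -4
  P[2]: 30 + -4 = 26
  P[3]: 28 + -4 = 24
  P[4]: 45 + -4 = 41
  P[5]: 47 + -4 = 43

Answer: 2:26 3:24 4:41 5:43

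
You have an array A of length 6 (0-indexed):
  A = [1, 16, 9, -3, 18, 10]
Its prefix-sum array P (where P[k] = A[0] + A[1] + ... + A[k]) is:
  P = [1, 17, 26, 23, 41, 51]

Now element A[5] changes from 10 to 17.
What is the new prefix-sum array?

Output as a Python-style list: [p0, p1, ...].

Change: A[5] 10 -> 17, delta = 7
P[k] for k < 5: unchanged (A[5] not included)
P[k] for k >= 5: shift by delta = 7
  P[0] = 1 + 0 = 1
  P[1] = 17 + 0 = 17
  P[2] = 26 + 0 = 26
  P[3] = 23 + 0 = 23
  P[4] = 41 + 0 = 41
  P[5] = 51 + 7 = 58

Answer: [1, 17, 26, 23, 41, 58]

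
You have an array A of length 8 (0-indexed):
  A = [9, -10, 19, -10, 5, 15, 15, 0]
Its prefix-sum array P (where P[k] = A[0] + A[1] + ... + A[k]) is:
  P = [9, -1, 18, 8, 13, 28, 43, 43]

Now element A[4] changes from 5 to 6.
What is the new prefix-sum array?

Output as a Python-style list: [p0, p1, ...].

Answer: [9, -1, 18, 8, 14, 29, 44, 44]

Derivation:
Change: A[4] 5 -> 6, delta = 1
P[k] for k < 4: unchanged (A[4] not included)
P[k] for k >= 4: shift by delta = 1
  P[0] = 9 + 0 = 9
  P[1] = -1 + 0 = -1
  P[2] = 18 + 0 = 18
  P[3] = 8 + 0 = 8
  P[4] = 13 + 1 = 14
  P[5] = 28 + 1 = 29
  P[6] = 43 + 1 = 44
  P[7] = 43 + 1 = 44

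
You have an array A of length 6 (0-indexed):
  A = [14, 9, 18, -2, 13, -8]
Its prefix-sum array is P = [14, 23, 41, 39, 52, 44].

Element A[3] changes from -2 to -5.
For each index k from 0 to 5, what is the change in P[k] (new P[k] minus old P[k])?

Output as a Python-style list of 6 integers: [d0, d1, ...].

Element change: A[3] -2 -> -5, delta = -3
For k < 3: P[k] unchanged, delta_P[k] = 0
For k >= 3: P[k] shifts by exactly -3
Delta array: [0, 0, 0, -3, -3, -3]

Answer: [0, 0, 0, -3, -3, -3]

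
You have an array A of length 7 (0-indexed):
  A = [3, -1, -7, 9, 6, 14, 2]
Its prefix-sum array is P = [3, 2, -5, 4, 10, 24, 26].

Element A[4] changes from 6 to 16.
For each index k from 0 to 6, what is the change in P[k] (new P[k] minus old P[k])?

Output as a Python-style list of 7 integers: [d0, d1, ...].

Element change: A[4] 6 -> 16, delta = 10
For k < 4: P[k] unchanged, delta_P[k] = 0
For k >= 4: P[k] shifts by exactly 10
Delta array: [0, 0, 0, 0, 10, 10, 10]

Answer: [0, 0, 0, 0, 10, 10, 10]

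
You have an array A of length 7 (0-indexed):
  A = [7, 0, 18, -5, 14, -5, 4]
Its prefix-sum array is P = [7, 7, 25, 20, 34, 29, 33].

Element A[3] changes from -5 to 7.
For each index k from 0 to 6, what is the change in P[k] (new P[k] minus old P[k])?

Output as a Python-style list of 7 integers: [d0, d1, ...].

Answer: [0, 0, 0, 12, 12, 12, 12]

Derivation:
Element change: A[3] -5 -> 7, delta = 12
For k < 3: P[k] unchanged, delta_P[k] = 0
For k >= 3: P[k] shifts by exactly 12
Delta array: [0, 0, 0, 12, 12, 12, 12]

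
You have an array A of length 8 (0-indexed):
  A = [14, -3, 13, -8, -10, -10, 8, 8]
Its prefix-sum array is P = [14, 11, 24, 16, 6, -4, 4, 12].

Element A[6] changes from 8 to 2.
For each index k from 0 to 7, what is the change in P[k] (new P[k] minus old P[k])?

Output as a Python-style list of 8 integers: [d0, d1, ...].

Element change: A[6] 8 -> 2, delta = -6
For k < 6: P[k] unchanged, delta_P[k] = 0
For k >= 6: P[k] shifts by exactly -6
Delta array: [0, 0, 0, 0, 0, 0, -6, -6]

Answer: [0, 0, 0, 0, 0, 0, -6, -6]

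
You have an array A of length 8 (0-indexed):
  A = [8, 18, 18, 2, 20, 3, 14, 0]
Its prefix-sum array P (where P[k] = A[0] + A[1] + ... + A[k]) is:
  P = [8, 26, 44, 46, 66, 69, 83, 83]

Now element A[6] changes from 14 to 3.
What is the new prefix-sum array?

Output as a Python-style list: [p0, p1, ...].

Change: A[6] 14 -> 3, delta = -11
P[k] for k < 6: unchanged (A[6] not included)
P[k] for k >= 6: shift by delta = -11
  P[0] = 8 + 0 = 8
  P[1] = 26 + 0 = 26
  P[2] = 44 + 0 = 44
  P[3] = 46 + 0 = 46
  P[4] = 66 + 0 = 66
  P[5] = 69 + 0 = 69
  P[6] = 83 + -11 = 72
  P[7] = 83 + -11 = 72

Answer: [8, 26, 44, 46, 66, 69, 72, 72]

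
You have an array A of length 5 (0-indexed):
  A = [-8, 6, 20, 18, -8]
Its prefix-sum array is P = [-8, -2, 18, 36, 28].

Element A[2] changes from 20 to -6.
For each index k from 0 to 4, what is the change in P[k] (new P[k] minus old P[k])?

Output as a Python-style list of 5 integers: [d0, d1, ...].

Answer: [0, 0, -26, -26, -26]

Derivation:
Element change: A[2] 20 -> -6, delta = -26
For k < 2: P[k] unchanged, delta_P[k] = 0
For k >= 2: P[k] shifts by exactly -26
Delta array: [0, 0, -26, -26, -26]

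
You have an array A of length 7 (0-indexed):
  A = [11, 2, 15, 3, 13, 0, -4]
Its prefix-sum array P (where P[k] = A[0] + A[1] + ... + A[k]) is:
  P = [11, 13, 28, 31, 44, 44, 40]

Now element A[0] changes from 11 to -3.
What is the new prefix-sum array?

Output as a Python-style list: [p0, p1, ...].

Answer: [-3, -1, 14, 17, 30, 30, 26]

Derivation:
Change: A[0] 11 -> -3, delta = -14
P[k] for k < 0: unchanged (A[0] not included)
P[k] for k >= 0: shift by delta = -14
  P[0] = 11 + -14 = -3
  P[1] = 13 + -14 = -1
  P[2] = 28 + -14 = 14
  P[3] = 31 + -14 = 17
  P[4] = 44 + -14 = 30
  P[5] = 44 + -14 = 30
  P[6] = 40 + -14 = 26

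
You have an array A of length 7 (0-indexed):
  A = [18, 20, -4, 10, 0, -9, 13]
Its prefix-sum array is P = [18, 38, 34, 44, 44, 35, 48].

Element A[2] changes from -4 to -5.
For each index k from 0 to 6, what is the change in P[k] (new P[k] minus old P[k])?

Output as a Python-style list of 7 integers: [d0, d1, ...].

Element change: A[2] -4 -> -5, delta = -1
For k < 2: P[k] unchanged, delta_P[k] = 0
For k >= 2: P[k] shifts by exactly -1
Delta array: [0, 0, -1, -1, -1, -1, -1]

Answer: [0, 0, -1, -1, -1, -1, -1]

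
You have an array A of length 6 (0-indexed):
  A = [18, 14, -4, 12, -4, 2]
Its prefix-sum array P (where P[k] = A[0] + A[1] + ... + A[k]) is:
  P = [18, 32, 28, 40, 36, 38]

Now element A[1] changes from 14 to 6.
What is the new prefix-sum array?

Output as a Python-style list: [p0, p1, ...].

Answer: [18, 24, 20, 32, 28, 30]

Derivation:
Change: A[1] 14 -> 6, delta = -8
P[k] for k < 1: unchanged (A[1] not included)
P[k] for k >= 1: shift by delta = -8
  P[0] = 18 + 0 = 18
  P[1] = 32 + -8 = 24
  P[2] = 28 + -8 = 20
  P[3] = 40 + -8 = 32
  P[4] = 36 + -8 = 28
  P[5] = 38 + -8 = 30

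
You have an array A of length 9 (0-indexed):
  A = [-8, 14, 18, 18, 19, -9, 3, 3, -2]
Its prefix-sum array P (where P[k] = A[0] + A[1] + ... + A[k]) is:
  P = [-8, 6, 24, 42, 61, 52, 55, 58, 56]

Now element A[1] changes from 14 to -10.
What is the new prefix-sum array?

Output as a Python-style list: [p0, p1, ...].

Change: A[1] 14 -> -10, delta = -24
P[k] for k < 1: unchanged (A[1] not included)
P[k] for k >= 1: shift by delta = -24
  P[0] = -8 + 0 = -8
  P[1] = 6 + -24 = -18
  P[2] = 24 + -24 = 0
  P[3] = 42 + -24 = 18
  P[4] = 61 + -24 = 37
  P[5] = 52 + -24 = 28
  P[6] = 55 + -24 = 31
  P[7] = 58 + -24 = 34
  P[8] = 56 + -24 = 32

Answer: [-8, -18, 0, 18, 37, 28, 31, 34, 32]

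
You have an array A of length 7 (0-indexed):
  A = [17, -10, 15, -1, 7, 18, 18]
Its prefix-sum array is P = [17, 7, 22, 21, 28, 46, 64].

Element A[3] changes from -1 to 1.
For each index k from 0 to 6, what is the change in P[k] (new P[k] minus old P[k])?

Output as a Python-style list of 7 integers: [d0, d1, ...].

Element change: A[3] -1 -> 1, delta = 2
For k < 3: P[k] unchanged, delta_P[k] = 0
For k >= 3: P[k] shifts by exactly 2
Delta array: [0, 0, 0, 2, 2, 2, 2]

Answer: [0, 0, 0, 2, 2, 2, 2]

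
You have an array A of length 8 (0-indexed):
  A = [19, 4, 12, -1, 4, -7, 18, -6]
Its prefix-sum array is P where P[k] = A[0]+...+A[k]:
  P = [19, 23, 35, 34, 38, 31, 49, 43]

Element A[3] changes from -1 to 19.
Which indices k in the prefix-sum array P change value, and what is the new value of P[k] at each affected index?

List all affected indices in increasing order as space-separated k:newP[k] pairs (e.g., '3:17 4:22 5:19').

Answer: 3:54 4:58 5:51 6:69 7:63

Derivation:
P[k] = A[0] + ... + A[k]
P[k] includes A[3] iff k >= 3
Affected indices: 3, 4, ..., 7; delta = 20
  P[3]: 34 + 20 = 54
  P[4]: 38 + 20 = 58
  P[5]: 31 + 20 = 51
  P[6]: 49 + 20 = 69
  P[7]: 43 + 20 = 63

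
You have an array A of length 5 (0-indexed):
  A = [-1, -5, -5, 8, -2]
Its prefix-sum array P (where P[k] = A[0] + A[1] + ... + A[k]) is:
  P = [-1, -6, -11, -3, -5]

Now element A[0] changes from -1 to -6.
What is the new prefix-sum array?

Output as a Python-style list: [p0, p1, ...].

Answer: [-6, -11, -16, -8, -10]

Derivation:
Change: A[0] -1 -> -6, delta = -5
P[k] for k < 0: unchanged (A[0] not included)
P[k] for k >= 0: shift by delta = -5
  P[0] = -1 + -5 = -6
  P[1] = -6 + -5 = -11
  P[2] = -11 + -5 = -16
  P[3] = -3 + -5 = -8
  P[4] = -5 + -5 = -10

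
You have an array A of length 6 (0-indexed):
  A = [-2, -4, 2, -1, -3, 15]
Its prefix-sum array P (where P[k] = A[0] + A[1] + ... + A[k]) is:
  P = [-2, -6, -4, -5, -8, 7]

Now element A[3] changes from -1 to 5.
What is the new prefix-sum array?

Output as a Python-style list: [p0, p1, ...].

Answer: [-2, -6, -4, 1, -2, 13]

Derivation:
Change: A[3] -1 -> 5, delta = 6
P[k] for k < 3: unchanged (A[3] not included)
P[k] for k >= 3: shift by delta = 6
  P[0] = -2 + 0 = -2
  P[1] = -6 + 0 = -6
  P[2] = -4 + 0 = -4
  P[3] = -5 + 6 = 1
  P[4] = -8 + 6 = -2
  P[5] = 7 + 6 = 13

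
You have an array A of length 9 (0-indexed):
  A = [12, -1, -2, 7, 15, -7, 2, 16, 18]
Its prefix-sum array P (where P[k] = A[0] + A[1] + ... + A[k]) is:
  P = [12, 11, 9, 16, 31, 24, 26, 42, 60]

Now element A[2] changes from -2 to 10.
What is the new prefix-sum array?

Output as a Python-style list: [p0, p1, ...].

Answer: [12, 11, 21, 28, 43, 36, 38, 54, 72]

Derivation:
Change: A[2] -2 -> 10, delta = 12
P[k] for k < 2: unchanged (A[2] not included)
P[k] for k >= 2: shift by delta = 12
  P[0] = 12 + 0 = 12
  P[1] = 11 + 0 = 11
  P[2] = 9 + 12 = 21
  P[3] = 16 + 12 = 28
  P[4] = 31 + 12 = 43
  P[5] = 24 + 12 = 36
  P[6] = 26 + 12 = 38
  P[7] = 42 + 12 = 54
  P[8] = 60 + 12 = 72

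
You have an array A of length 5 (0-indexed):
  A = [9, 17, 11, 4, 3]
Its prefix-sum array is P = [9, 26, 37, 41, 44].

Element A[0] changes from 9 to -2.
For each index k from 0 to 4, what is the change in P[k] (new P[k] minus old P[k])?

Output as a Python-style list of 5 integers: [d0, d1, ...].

Element change: A[0] 9 -> -2, delta = -11
For k < 0: P[k] unchanged, delta_P[k] = 0
For k >= 0: P[k] shifts by exactly -11
Delta array: [-11, -11, -11, -11, -11]

Answer: [-11, -11, -11, -11, -11]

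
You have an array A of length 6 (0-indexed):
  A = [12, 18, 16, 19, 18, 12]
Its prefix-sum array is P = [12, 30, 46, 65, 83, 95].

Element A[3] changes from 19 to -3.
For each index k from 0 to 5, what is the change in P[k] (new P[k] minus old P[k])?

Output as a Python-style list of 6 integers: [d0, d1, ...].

Answer: [0, 0, 0, -22, -22, -22]

Derivation:
Element change: A[3] 19 -> -3, delta = -22
For k < 3: P[k] unchanged, delta_P[k] = 0
For k >= 3: P[k] shifts by exactly -22
Delta array: [0, 0, 0, -22, -22, -22]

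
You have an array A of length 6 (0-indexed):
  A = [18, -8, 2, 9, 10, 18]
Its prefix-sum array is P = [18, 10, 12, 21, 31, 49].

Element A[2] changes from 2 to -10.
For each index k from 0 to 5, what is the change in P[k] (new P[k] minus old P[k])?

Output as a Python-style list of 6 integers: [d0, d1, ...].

Element change: A[2] 2 -> -10, delta = -12
For k < 2: P[k] unchanged, delta_P[k] = 0
For k >= 2: P[k] shifts by exactly -12
Delta array: [0, 0, -12, -12, -12, -12]

Answer: [0, 0, -12, -12, -12, -12]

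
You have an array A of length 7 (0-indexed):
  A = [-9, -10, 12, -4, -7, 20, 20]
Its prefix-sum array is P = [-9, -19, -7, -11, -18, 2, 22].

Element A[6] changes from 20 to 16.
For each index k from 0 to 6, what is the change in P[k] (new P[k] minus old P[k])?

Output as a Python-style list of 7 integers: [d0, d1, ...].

Element change: A[6] 20 -> 16, delta = -4
For k < 6: P[k] unchanged, delta_P[k] = 0
For k >= 6: P[k] shifts by exactly -4
Delta array: [0, 0, 0, 0, 0, 0, -4]

Answer: [0, 0, 0, 0, 0, 0, -4]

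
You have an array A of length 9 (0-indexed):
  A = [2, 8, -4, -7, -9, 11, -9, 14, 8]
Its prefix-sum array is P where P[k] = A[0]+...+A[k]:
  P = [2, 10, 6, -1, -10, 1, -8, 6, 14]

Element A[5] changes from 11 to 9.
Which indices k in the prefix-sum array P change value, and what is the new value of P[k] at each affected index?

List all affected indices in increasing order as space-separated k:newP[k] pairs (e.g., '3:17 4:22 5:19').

Answer: 5:-1 6:-10 7:4 8:12

Derivation:
P[k] = A[0] + ... + A[k]
P[k] includes A[5] iff k >= 5
Affected indices: 5, 6, ..., 8; delta = -2
  P[5]: 1 + -2 = -1
  P[6]: -8 + -2 = -10
  P[7]: 6 + -2 = 4
  P[8]: 14 + -2 = 12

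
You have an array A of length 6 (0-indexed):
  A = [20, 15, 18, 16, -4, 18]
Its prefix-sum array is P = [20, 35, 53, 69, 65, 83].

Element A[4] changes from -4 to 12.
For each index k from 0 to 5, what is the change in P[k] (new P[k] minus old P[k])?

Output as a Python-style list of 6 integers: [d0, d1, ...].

Element change: A[4] -4 -> 12, delta = 16
For k < 4: P[k] unchanged, delta_P[k] = 0
For k >= 4: P[k] shifts by exactly 16
Delta array: [0, 0, 0, 0, 16, 16]

Answer: [0, 0, 0, 0, 16, 16]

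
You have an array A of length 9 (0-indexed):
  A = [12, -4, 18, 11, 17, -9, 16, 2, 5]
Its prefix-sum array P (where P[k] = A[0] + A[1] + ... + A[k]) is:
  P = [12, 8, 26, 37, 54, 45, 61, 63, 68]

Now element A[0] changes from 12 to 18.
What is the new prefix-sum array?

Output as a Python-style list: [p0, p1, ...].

Answer: [18, 14, 32, 43, 60, 51, 67, 69, 74]

Derivation:
Change: A[0] 12 -> 18, delta = 6
P[k] for k < 0: unchanged (A[0] not included)
P[k] for k >= 0: shift by delta = 6
  P[0] = 12 + 6 = 18
  P[1] = 8 + 6 = 14
  P[2] = 26 + 6 = 32
  P[3] = 37 + 6 = 43
  P[4] = 54 + 6 = 60
  P[5] = 45 + 6 = 51
  P[6] = 61 + 6 = 67
  P[7] = 63 + 6 = 69
  P[8] = 68 + 6 = 74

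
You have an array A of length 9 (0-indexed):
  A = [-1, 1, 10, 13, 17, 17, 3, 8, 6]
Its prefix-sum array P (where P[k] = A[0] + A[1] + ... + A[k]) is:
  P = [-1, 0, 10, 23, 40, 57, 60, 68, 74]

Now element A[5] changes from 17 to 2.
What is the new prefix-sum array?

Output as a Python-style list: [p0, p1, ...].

Answer: [-1, 0, 10, 23, 40, 42, 45, 53, 59]

Derivation:
Change: A[5] 17 -> 2, delta = -15
P[k] for k < 5: unchanged (A[5] not included)
P[k] for k >= 5: shift by delta = -15
  P[0] = -1 + 0 = -1
  P[1] = 0 + 0 = 0
  P[2] = 10 + 0 = 10
  P[3] = 23 + 0 = 23
  P[4] = 40 + 0 = 40
  P[5] = 57 + -15 = 42
  P[6] = 60 + -15 = 45
  P[7] = 68 + -15 = 53
  P[8] = 74 + -15 = 59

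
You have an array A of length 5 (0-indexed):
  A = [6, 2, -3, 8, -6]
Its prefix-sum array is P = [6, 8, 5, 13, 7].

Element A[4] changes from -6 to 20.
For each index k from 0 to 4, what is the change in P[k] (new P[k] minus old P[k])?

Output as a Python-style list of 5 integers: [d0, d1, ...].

Answer: [0, 0, 0, 0, 26]

Derivation:
Element change: A[4] -6 -> 20, delta = 26
For k < 4: P[k] unchanged, delta_P[k] = 0
For k >= 4: P[k] shifts by exactly 26
Delta array: [0, 0, 0, 0, 26]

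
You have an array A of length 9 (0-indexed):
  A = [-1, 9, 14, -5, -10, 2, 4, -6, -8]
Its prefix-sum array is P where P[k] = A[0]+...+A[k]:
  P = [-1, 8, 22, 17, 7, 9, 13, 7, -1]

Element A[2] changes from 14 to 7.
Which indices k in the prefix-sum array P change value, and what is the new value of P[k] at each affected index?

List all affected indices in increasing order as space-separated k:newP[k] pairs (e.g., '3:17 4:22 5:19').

Answer: 2:15 3:10 4:0 5:2 6:6 7:0 8:-8

Derivation:
P[k] = A[0] + ... + A[k]
P[k] includes A[2] iff k >= 2
Affected indices: 2, 3, ..., 8; delta = -7
  P[2]: 22 + -7 = 15
  P[3]: 17 + -7 = 10
  P[4]: 7 + -7 = 0
  P[5]: 9 + -7 = 2
  P[6]: 13 + -7 = 6
  P[7]: 7 + -7 = 0
  P[8]: -1 + -7 = -8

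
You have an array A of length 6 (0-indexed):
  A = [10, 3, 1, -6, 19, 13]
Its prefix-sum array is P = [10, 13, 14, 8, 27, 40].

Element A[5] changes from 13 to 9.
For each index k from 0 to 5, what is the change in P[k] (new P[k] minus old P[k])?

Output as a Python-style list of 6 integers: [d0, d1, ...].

Answer: [0, 0, 0, 0, 0, -4]

Derivation:
Element change: A[5] 13 -> 9, delta = -4
For k < 5: P[k] unchanged, delta_P[k] = 0
For k >= 5: P[k] shifts by exactly -4
Delta array: [0, 0, 0, 0, 0, -4]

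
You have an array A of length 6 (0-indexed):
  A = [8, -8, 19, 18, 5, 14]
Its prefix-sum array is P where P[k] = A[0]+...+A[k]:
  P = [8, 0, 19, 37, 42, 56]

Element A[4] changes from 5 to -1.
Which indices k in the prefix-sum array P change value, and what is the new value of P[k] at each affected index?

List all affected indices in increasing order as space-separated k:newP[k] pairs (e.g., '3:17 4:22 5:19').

Answer: 4:36 5:50

Derivation:
P[k] = A[0] + ... + A[k]
P[k] includes A[4] iff k >= 4
Affected indices: 4, 5, ..., 5; delta = -6
  P[4]: 42 + -6 = 36
  P[5]: 56 + -6 = 50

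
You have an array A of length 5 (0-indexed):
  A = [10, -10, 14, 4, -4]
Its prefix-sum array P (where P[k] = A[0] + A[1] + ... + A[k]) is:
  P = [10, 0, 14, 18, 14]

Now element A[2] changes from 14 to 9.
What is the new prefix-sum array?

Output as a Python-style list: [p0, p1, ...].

Change: A[2] 14 -> 9, delta = -5
P[k] for k < 2: unchanged (A[2] not included)
P[k] for k >= 2: shift by delta = -5
  P[0] = 10 + 0 = 10
  P[1] = 0 + 0 = 0
  P[2] = 14 + -5 = 9
  P[3] = 18 + -5 = 13
  P[4] = 14 + -5 = 9

Answer: [10, 0, 9, 13, 9]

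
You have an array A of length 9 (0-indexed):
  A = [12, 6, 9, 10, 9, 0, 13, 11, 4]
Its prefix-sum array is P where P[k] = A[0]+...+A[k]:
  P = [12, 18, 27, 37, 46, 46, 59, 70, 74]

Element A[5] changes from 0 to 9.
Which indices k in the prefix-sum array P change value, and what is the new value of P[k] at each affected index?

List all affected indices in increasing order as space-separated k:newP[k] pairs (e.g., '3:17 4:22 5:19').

Answer: 5:55 6:68 7:79 8:83

Derivation:
P[k] = A[0] + ... + A[k]
P[k] includes A[5] iff k >= 5
Affected indices: 5, 6, ..., 8; delta = 9
  P[5]: 46 + 9 = 55
  P[6]: 59 + 9 = 68
  P[7]: 70 + 9 = 79
  P[8]: 74 + 9 = 83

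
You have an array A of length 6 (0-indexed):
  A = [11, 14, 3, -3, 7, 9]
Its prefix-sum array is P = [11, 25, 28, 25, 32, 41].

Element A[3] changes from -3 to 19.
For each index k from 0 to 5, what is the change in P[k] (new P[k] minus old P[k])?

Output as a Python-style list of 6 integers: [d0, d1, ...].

Element change: A[3] -3 -> 19, delta = 22
For k < 3: P[k] unchanged, delta_P[k] = 0
For k >= 3: P[k] shifts by exactly 22
Delta array: [0, 0, 0, 22, 22, 22]

Answer: [0, 0, 0, 22, 22, 22]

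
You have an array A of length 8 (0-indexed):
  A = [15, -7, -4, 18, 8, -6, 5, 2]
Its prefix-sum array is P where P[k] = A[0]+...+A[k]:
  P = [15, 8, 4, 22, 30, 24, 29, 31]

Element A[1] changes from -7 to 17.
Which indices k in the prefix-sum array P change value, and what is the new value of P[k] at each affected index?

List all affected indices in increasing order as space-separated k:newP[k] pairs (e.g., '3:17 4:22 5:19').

P[k] = A[0] + ... + A[k]
P[k] includes A[1] iff k >= 1
Affected indices: 1, 2, ..., 7; delta = 24
  P[1]: 8 + 24 = 32
  P[2]: 4 + 24 = 28
  P[3]: 22 + 24 = 46
  P[4]: 30 + 24 = 54
  P[5]: 24 + 24 = 48
  P[6]: 29 + 24 = 53
  P[7]: 31 + 24 = 55

Answer: 1:32 2:28 3:46 4:54 5:48 6:53 7:55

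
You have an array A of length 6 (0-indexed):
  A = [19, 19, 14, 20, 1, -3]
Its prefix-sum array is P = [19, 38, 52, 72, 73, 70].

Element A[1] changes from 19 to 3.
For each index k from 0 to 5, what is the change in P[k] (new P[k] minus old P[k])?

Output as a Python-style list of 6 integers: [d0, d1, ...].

Element change: A[1] 19 -> 3, delta = -16
For k < 1: P[k] unchanged, delta_P[k] = 0
For k >= 1: P[k] shifts by exactly -16
Delta array: [0, -16, -16, -16, -16, -16]

Answer: [0, -16, -16, -16, -16, -16]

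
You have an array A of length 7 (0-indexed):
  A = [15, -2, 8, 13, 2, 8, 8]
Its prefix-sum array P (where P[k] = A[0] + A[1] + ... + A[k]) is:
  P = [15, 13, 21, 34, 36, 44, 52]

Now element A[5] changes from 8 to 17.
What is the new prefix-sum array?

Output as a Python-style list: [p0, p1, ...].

Change: A[5] 8 -> 17, delta = 9
P[k] for k < 5: unchanged (A[5] not included)
P[k] for k >= 5: shift by delta = 9
  P[0] = 15 + 0 = 15
  P[1] = 13 + 0 = 13
  P[2] = 21 + 0 = 21
  P[3] = 34 + 0 = 34
  P[4] = 36 + 0 = 36
  P[5] = 44 + 9 = 53
  P[6] = 52 + 9 = 61

Answer: [15, 13, 21, 34, 36, 53, 61]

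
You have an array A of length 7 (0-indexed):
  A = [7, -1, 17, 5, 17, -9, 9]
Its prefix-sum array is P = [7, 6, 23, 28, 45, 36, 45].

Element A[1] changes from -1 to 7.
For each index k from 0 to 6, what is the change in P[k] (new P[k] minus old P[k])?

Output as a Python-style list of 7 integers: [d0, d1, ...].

Element change: A[1] -1 -> 7, delta = 8
For k < 1: P[k] unchanged, delta_P[k] = 0
For k >= 1: P[k] shifts by exactly 8
Delta array: [0, 8, 8, 8, 8, 8, 8]

Answer: [0, 8, 8, 8, 8, 8, 8]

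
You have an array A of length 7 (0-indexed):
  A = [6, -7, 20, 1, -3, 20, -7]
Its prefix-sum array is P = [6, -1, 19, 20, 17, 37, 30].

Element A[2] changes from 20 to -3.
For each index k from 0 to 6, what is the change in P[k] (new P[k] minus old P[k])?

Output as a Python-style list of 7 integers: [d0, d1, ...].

Element change: A[2] 20 -> -3, delta = -23
For k < 2: P[k] unchanged, delta_P[k] = 0
For k >= 2: P[k] shifts by exactly -23
Delta array: [0, 0, -23, -23, -23, -23, -23]

Answer: [0, 0, -23, -23, -23, -23, -23]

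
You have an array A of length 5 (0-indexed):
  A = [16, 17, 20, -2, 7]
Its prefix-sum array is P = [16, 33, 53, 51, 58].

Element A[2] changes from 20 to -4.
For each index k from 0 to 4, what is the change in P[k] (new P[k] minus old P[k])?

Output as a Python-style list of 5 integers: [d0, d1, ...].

Element change: A[2] 20 -> -4, delta = -24
For k < 2: P[k] unchanged, delta_P[k] = 0
For k >= 2: P[k] shifts by exactly -24
Delta array: [0, 0, -24, -24, -24]

Answer: [0, 0, -24, -24, -24]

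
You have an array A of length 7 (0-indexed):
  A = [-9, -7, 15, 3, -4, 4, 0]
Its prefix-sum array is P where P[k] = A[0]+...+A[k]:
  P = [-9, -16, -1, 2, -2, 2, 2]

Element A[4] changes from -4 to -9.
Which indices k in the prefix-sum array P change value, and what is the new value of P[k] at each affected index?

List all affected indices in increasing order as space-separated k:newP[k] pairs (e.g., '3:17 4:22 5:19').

Answer: 4:-7 5:-3 6:-3

Derivation:
P[k] = A[0] + ... + A[k]
P[k] includes A[4] iff k >= 4
Affected indices: 4, 5, ..., 6; delta = -5
  P[4]: -2 + -5 = -7
  P[5]: 2 + -5 = -3
  P[6]: 2 + -5 = -3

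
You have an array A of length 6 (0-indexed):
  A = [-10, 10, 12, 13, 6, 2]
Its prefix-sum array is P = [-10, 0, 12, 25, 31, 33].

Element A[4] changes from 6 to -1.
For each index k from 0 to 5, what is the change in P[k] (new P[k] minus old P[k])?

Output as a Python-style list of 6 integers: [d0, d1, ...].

Element change: A[4] 6 -> -1, delta = -7
For k < 4: P[k] unchanged, delta_P[k] = 0
For k >= 4: P[k] shifts by exactly -7
Delta array: [0, 0, 0, 0, -7, -7]

Answer: [0, 0, 0, 0, -7, -7]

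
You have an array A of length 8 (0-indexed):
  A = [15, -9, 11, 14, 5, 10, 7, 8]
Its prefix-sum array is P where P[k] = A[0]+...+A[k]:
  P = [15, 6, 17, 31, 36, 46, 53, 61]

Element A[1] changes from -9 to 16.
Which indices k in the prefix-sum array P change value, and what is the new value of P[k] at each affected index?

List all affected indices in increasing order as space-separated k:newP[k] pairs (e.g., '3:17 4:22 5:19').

P[k] = A[0] + ... + A[k]
P[k] includes A[1] iff k >= 1
Affected indices: 1, 2, ..., 7; delta = 25
  P[1]: 6 + 25 = 31
  P[2]: 17 + 25 = 42
  P[3]: 31 + 25 = 56
  P[4]: 36 + 25 = 61
  P[5]: 46 + 25 = 71
  P[6]: 53 + 25 = 78
  P[7]: 61 + 25 = 86

Answer: 1:31 2:42 3:56 4:61 5:71 6:78 7:86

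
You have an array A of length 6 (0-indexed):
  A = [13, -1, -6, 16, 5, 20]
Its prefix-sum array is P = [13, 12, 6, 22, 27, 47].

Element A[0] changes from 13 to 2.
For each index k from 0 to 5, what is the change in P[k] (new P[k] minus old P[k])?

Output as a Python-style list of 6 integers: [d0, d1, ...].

Answer: [-11, -11, -11, -11, -11, -11]

Derivation:
Element change: A[0] 13 -> 2, delta = -11
For k < 0: P[k] unchanged, delta_P[k] = 0
For k >= 0: P[k] shifts by exactly -11
Delta array: [-11, -11, -11, -11, -11, -11]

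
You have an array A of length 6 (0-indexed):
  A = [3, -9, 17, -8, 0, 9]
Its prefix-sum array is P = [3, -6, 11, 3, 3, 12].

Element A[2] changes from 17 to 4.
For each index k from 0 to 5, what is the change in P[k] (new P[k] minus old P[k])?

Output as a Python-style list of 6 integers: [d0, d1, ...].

Element change: A[2] 17 -> 4, delta = -13
For k < 2: P[k] unchanged, delta_P[k] = 0
For k >= 2: P[k] shifts by exactly -13
Delta array: [0, 0, -13, -13, -13, -13]

Answer: [0, 0, -13, -13, -13, -13]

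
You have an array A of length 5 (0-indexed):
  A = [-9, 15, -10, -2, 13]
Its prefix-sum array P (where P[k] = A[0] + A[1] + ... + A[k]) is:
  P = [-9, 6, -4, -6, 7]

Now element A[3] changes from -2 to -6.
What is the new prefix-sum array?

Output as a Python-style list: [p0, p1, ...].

Change: A[3] -2 -> -6, delta = -4
P[k] for k < 3: unchanged (A[3] not included)
P[k] for k >= 3: shift by delta = -4
  P[0] = -9 + 0 = -9
  P[1] = 6 + 0 = 6
  P[2] = -4 + 0 = -4
  P[3] = -6 + -4 = -10
  P[4] = 7 + -4 = 3

Answer: [-9, 6, -4, -10, 3]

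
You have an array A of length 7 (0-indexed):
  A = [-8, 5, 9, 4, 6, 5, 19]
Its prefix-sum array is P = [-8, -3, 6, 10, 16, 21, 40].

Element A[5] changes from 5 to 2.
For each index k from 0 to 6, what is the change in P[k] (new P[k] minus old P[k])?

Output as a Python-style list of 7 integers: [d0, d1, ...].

Element change: A[5] 5 -> 2, delta = -3
For k < 5: P[k] unchanged, delta_P[k] = 0
For k >= 5: P[k] shifts by exactly -3
Delta array: [0, 0, 0, 0, 0, -3, -3]

Answer: [0, 0, 0, 0, 0, -3, -3]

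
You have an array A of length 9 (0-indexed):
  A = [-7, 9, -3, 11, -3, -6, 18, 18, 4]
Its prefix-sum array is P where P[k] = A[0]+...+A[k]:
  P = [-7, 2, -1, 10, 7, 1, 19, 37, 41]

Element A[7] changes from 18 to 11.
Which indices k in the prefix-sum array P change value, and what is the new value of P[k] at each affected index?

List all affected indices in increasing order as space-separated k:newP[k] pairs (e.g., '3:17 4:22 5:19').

Answer: 7:30 8:34

Derivation:
P[k] = A[0] + ... + A[k]
P[k] includes A[7] iff k >= 7
Affected indices: 7, 8, ..., 8; delta = -7
  P[7]: 37 + -7 = 30
  P[8]: 41 + -7 = 34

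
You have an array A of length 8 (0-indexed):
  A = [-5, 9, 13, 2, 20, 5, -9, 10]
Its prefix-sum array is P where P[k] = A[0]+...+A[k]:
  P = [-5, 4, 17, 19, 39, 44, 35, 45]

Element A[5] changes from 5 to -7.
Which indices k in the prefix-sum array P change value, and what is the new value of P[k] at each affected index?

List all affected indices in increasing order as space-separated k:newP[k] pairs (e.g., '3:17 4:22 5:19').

P[k] = A[0] + ... + A[k]
P[k] includes A[5] iff k >= 5
Affected indices: 5, 6, ..., 7; delta = -12
  P[5]: 44 + -12 = 32
  P[6]: 35 + -12 = 23
  P[7]: 45 + -12 = 33

Answer: 5:32 6:23 7:33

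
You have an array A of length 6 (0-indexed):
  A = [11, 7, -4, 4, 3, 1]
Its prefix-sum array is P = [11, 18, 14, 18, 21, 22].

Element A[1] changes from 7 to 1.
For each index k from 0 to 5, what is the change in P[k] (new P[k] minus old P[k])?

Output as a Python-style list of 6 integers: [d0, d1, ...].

Answer: [0, -6, -6, -6, -6, -6]

Derivation:
Element change: A[1] 7 -> 1, delta = -6
For k < 1: P[k] unchanged, delta_P[k] = 0
For k >= 1: P[k] shifts by exactly -6
Delta array: [0, -6, -6, -6, -6, -6]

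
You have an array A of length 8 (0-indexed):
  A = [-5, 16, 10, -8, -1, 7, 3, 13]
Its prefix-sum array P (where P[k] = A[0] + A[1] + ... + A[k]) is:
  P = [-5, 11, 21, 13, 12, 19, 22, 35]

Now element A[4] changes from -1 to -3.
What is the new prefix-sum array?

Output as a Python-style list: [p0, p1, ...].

Answer: [-5, 11, 21, 13, 10, 17, 20, 33]

Derivation:
Change: A[4] -1 -> -3, delta = -2
P[k] for k < 4: unchanged (A[4] not included)
P[k] for k >= 4: shift by delta = -2
  P[0] = -5 + 0 = -5
  P[1] = 11 + 0 = 11
  P[2] = 21 + 0 = 21
  P[3] = 13 + 0 = 13
  P[4] = 12 + -2 = 10
  P[5] = 19 + -2 = 17
  P[6] = 22 + -2 = 20
  P[7] = 35 + -2 = 33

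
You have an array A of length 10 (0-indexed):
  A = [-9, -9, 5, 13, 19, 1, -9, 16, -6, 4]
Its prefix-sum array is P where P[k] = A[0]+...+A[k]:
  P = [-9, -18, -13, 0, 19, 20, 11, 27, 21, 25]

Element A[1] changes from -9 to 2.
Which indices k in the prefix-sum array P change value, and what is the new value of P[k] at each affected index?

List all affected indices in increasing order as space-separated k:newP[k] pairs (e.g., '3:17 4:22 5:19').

Answer: 1:-7 2:-2 3:11 4:30 5:31 6:22 7:38 8:32 9:36

Derivation:
P[k] = A[0] + ... + A[k]
P[k] includes A[1] iff k >= 1
Affected indices: 1, 2, ..., 9; delta = 11
  P[1]: -18 + 11 = -7
  P[2]: -13 + 11 = -2
  P[3]: 0 + 11 = 11
  P[4]: 19 + 11 = 30
  P[5]: 20 + 11 = 31
  P[6]: 11 + 11 = 22
  P[7]: 27 + 11 = 38
  P[8]: 21 + 11 = 32
  P[9]: 25 + 11 = 36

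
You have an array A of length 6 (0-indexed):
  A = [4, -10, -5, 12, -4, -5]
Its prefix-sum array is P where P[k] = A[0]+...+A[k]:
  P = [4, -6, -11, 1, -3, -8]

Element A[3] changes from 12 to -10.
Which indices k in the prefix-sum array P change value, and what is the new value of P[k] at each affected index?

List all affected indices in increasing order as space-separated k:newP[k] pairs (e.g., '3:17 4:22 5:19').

P[k] = A[0] + ... + A[k]
P[k] includes A[3] iff k >= 3
Affected indices: 3, 4, ..., 5; delta = -22
  P[3]: 1 + -22 = -21
  P[4]: -3 + -22 = -25
  P[5]: -8 + -22 = -30

Answer: 3:-21 4:-25 5:-30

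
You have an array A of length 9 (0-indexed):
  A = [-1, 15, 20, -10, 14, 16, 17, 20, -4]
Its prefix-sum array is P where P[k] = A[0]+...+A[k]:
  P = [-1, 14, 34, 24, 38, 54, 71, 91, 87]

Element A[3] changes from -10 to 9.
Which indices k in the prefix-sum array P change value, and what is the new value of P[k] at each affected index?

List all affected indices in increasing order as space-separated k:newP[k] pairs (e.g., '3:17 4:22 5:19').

Answer: 3:43 4:57 5:73 6:90 7:110 8:106

Derivation:
P[k] = A[0] + ... + A[k]
P[k] includes A[3] iff k >= 3
Affected indices: 3, 4, ..., 8; delta = 19
  P[3]: 24 + 19 = 43
  P[4]: 38 + 19 = 57
  P[5]: 54 + 19 = 73
  P[6]: 71 + 19 = 90
  P[7]: 91 + 19 = 110
  P[8]: 87 + 19 = 106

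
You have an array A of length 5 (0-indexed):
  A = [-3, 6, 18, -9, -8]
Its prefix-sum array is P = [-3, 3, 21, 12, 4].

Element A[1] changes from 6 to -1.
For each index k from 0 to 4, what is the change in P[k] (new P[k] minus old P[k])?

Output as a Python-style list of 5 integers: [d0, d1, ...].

Answer: [0, -7, -7, -7, -7]

Derivation:
Element change: A[1] 6 -> -1, delta = -7
For k < 1: P[k] unchanged, delta_P[k] = 0
For k >= 1: P[k] shifts by exactly -7
Delta array: [0, -7, -7, -7, -7]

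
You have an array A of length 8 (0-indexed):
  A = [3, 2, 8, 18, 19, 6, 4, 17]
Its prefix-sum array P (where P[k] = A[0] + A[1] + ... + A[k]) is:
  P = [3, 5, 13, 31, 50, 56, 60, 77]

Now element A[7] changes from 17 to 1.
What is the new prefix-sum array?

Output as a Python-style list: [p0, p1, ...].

Answer: [3, 5, 13, 31, 50, 56, 60, 61]

Derivation:
Change: A[7] 17 -> 1, delta = -16
P[k] for k < 7: unchanged (A[7] not included)
P[k] for k >= 7: shift by delta = -16
  P[0] = 3 + 0 = 3
  P[1] = 5 + 0 = 5
  P[2] = 13 + 0 = 13
  P[3] = 31 + 0 = 31
  P[4] = 50 + 0 = 50
  P[5] = 56 + 0 = 56
  P[6] = 60 + 0 = 60
  P[7] = 77 + -16 = 61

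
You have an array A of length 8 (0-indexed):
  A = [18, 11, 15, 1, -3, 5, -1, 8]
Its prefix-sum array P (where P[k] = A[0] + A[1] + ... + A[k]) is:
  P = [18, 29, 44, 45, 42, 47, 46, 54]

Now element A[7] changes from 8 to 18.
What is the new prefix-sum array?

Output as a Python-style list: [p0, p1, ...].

Answer: [18, 29, 44, 45, 42, 47, 46, 64]

Derivation:
Change: A[7] 8 -> 18, delta = 10
P[k] for k < 7: unchanged (A[7] not included)
P[k] for k >= 7: shift by delta = 10
  P[0] = 18 + 0 = 18
  P[1] = 29 + 0 = 29
  P[2] = 44 + 0 = 44
  P[3] = 45 + 0 = 45
  P[4] = 42 + 0 = 42
  P[5] = 47 + 0 = 47
  P[6] = 46 + 0 = 46
  P[7] = 54 + 10 = 64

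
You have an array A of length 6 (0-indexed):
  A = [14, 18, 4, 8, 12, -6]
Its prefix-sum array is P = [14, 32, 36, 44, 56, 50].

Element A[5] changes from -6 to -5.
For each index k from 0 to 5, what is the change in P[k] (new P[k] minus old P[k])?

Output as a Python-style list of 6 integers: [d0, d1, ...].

Answer: [0, 0, 0, 0, 0, 1]

Derivation:
Element change: A[5] -6 -> -5, delta = 1
For k < 5: P[k] unchanged, delta_P[k] = 0
For k >= 5: P[k] shifts by exactly 1
Delta array: [0, 0, 0, 0, 0, 1]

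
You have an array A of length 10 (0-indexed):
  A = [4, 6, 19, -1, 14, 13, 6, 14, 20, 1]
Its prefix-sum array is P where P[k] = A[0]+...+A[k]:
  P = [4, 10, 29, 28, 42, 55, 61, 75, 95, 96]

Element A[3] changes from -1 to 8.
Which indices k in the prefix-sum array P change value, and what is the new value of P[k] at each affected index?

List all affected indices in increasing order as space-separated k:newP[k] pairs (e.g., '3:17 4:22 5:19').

Answer: 3:37 4:51 5:64 6:70 7:84 8:104 9:105

Derivation:
P[k] = A[0] + ... + A[k]
P[k] includes A[3] iff k >= 3
Affected indices: 3, 4, ..., 9; delta = 9
  P[3]: 28 + 9 = 37
  P[4]: 42 + 9 = 51
  P[5]: 55 + 9 = 64
  P[6]: 61 + 9 = 70
  P[7]: 75 + 9 = 84
  P[8]: 95 + 9 = 104
  P[9]: 96 + 9 = 105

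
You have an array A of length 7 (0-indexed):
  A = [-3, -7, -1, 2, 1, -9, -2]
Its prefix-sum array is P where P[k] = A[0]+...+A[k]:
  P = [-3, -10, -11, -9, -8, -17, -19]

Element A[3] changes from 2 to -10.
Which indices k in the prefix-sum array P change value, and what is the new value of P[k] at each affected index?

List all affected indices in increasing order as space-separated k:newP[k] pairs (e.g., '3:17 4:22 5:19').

P[k] = A[0] + ... + A[k]
P[k] includes A[3] iff k >= 3
Affected indices: 3, 4, ..., 6; delta = -12
  P[3]: -9 + -12 = -21
  P[4]: -8 + -12 = -20
  P[5]: -17 + -12 = -29
  P[6]: -19 + -12 = -31

Answer: 3:-21 4:-20 5:-29 6:-31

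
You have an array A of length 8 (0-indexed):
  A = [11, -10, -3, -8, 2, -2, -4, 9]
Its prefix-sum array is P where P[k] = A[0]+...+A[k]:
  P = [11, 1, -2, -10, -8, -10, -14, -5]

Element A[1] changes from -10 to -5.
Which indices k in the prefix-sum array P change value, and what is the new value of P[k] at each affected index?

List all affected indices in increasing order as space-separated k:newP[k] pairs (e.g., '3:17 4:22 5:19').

P[k] = A[0] + ... + A[k]
P[k] includes A[1] iff k >= 1
Affected indices: 1, 2, ..., 7; delta = 5
  P[1]: 1 + 5 = 6
  P[2]: -2 + 5 = 3
  P[3]: -10 + 5 = -5
  P[4]: -8 + 5 = -3
  P[5]: -10 + 5 = -5
  P[6]: -14 + 5 = -9
  P[7]: -5 + 5 = 0

Answer: 1:6 2:3 3:-5 4:-3 5:-5 6:-9 7:0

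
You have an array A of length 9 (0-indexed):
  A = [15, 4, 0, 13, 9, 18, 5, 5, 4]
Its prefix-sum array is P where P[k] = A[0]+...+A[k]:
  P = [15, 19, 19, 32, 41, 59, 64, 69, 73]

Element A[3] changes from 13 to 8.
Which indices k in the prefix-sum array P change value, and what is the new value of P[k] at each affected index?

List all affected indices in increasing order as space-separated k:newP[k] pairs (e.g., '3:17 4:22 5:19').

Answer: 3:27 4:36 5:54 6:59 7:64 8:68

Derivation:
P[k] = A[0] + ... + A[k]
P[k] includes A[3] iff k >= 3
Affected indices: 3, 4, ..., 8; delta = -5
  P[3]: 32 + -5 = 27
  P[4]: 41 + -5 = 36
  P[5]: 59 + -5 = 54
  P[6]: 64 + -5 = 59
  P[7]: 69 + -5 = 64
  P[8]: 73 + -5 = 68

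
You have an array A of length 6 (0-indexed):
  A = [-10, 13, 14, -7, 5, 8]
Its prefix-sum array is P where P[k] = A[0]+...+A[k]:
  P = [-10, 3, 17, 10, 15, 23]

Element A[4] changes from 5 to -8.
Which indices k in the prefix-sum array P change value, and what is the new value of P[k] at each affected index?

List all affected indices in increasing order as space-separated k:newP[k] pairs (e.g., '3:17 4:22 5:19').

Answer: 4:2 5:10

Derivation:
P[k] = A[0] + ... + A[k]
P[k] includes A[4] iff k >= 4
Affected indices: 4, 5, ..., 5; delta = -13
  P[4]: 15 + -13 = 2
  P[5]: 23 + -13 = 10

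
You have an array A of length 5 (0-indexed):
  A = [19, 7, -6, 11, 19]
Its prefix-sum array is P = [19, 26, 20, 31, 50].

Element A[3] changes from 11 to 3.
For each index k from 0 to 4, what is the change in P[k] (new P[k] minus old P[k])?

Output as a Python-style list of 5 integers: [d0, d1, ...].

Answer: [0, 0, 0, -8, -8]

Derivation:
Element change: A[3] 11 -> 3, delta = -8
For k < 3: P[k] unchanged, delta_P[k] = 0
For k >= 3: P[k] shifts by exactly -8
Delta array: [0, 0, 0, -8, -8]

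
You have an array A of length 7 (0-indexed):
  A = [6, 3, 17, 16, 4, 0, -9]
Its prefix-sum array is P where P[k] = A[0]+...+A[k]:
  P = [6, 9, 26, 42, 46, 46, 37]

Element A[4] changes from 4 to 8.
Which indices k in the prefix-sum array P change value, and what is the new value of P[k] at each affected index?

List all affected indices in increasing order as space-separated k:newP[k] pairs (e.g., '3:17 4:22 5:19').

P[k] = A[0] + ... + A[k]
P[k] includes A[4] iff k >= 4
Affected indices: 4, 5, ..., 6; delta = 4
  P[4]: 46 + 4 = 50
  P[5]: 46 + 4 = 50
  P[6]: 37 + 4 = 41

Answer: 4:50 5:50 6:41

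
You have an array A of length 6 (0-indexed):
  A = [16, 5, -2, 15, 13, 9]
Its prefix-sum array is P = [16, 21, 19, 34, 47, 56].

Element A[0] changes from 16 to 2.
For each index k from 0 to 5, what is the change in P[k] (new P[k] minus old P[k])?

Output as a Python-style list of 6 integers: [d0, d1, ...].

Element change: A[0] 16 -> 2, delta = -14
For k < 0: P[k] unchanged, delta_P[k] = 0
For k >= 0: P[k] shifts by exactly -14
Delta array: [-14, -14, -14, -14, -14, -14]

Answer: [-14, -14, -14, -14, -14, -14]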